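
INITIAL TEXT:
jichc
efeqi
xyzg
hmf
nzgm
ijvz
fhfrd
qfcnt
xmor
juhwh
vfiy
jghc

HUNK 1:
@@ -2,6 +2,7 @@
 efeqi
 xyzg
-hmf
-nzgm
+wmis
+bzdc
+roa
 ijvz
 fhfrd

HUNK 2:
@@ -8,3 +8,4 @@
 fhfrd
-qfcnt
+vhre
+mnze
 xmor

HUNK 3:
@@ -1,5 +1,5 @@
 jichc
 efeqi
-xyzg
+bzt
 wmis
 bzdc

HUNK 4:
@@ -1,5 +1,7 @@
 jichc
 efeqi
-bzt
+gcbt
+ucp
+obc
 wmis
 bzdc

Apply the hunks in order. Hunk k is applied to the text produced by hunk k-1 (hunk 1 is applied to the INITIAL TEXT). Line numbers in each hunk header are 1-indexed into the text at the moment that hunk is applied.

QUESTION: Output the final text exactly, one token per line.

Answer: jichc
efeqi
gcbt
ucp
obc
wmis
bzdc
roa
ijvz
fhfrd
vhre
mnze
xmor
juhwh
vfiy
jghc

Derivation:
Hunk 1: at line 2 remove [hmf,nzgm] add [wmis,bzdc,roa] -> 13 lines: jichc efeqi xyzg wmis bzdc roa ijvz fhfrd qfcnt xmor juhwh vfiy jghc
Hunk 2: at line 8 remove [qfcnt] add [vhre,mnze] -> 14 lines: jichc efeqi xyzg wmis bzdc roa ijvz fhfrd vhre mnze xmor juhwh vfiy jghc
Hunk 3: at line 1 remove [xyzg] add [bzt] -> 14 lines: jichc efeqi bzt wmis bzdc roa ijvz fhfrd vhre mnze xmor juhwh vfiy jghc
Hunk 4: at line 1 remove [bzt] add [gcbt,ucp,obc] -> 16 lines: jichc efeqi gcbt ucp obc wmis bzdc roa ijvz fhfrd vhre mnze xmor juhwh vfiy jghc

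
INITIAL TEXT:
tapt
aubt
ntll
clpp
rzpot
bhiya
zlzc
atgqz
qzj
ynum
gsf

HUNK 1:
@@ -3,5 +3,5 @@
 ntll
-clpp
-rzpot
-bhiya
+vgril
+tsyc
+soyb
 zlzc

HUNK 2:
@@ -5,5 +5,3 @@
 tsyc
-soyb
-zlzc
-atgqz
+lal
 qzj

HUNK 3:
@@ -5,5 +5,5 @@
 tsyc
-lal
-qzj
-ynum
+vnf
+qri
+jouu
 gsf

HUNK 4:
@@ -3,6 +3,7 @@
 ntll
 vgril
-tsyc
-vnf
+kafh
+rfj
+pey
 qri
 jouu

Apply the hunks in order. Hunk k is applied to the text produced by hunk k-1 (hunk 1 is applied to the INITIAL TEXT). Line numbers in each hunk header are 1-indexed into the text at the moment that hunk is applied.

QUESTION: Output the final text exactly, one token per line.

Hunk 1: at line 3 remove [clpp,rzpot,bhiya] add [vgril,tsyc,soyb] -> 11 lines: tapt aubt ntll vgril tsyc soyb zlzc atgqz qzj ynum gsf
Hunk 2: at line 5 remove [soyb,zlzc,atgqz] add [lal] -> 9 lines: tapt aubt ntll vgril tsyc lal qzj ynum gsf
Hunk 3: at line 5 remove [lal,qzj,ynum] add [vnf,qri,jouu] -> 9 lines: tapt aubt ntll vgril tsyc vnf qri jouu gsf
Hunk 4: at line 3 remove [tsyc,vnf] add [kafh,rfj,pey] -> 10 lines: tapt aubt ntll vgril kafh rfj pey qri jouu gsf

Answer: tapt
aubt
ntll
vgril
kafh
rfj
pey
qri
jouu
gsf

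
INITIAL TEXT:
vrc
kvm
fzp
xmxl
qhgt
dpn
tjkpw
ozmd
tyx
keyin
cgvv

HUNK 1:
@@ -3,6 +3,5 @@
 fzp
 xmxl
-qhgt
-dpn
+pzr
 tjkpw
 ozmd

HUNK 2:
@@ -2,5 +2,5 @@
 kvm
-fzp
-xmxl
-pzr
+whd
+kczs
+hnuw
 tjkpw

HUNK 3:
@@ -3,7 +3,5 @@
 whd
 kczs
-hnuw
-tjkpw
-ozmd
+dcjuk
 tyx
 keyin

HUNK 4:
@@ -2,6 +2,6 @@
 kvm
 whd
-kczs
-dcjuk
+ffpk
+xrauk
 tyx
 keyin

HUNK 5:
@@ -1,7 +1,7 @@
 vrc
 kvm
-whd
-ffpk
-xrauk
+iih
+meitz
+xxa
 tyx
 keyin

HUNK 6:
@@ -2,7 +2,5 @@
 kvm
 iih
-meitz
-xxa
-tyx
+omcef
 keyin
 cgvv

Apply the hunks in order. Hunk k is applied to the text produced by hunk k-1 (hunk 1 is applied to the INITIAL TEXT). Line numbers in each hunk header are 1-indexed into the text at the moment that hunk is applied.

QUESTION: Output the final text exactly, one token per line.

Hunk 1: at line 3 remove [qhgt,dpn] add [pzr] -> 10 lines: vrc kvm fzp xmxl pzr tjkpw ozmd tyx keyin cgvv
Hunk 2: at line 2 remove [fzp,xmxl,pzr] add [whd,kczs,hnuw] -> 10 lines: vrc kvm whd kczs hnuw tjkpw ozmd tyx keyin cgvv
Hunk 3: at line 3 remove [hnuw,tjkpw,ozmd] add [dcjuk] -> 8 lines: vrc kvm whd kczs dcjuk tyx keyin cgvv
Hunk 4: at line 2 remove [kczs,dcjuk] add [ffpk,xrauk] -> 8 lines: vrc kvm whd ffpk xrauk tyx keyin cgvv
Hunk 5: at line 1 remove [whd,ffpk,xrauk] add [iih,meitz,xxa] -> 8 lines: vrc kvm iih meitz xxa tyx keyin cgvv
Hunk 6: at line 2 remove [meitz,xxa,tyx] add [omcef] -> 6 lines: vrc kvm iih omcef keyin cgvv

Answer: vrc
kvm
iih
omcef
keyin
cgvv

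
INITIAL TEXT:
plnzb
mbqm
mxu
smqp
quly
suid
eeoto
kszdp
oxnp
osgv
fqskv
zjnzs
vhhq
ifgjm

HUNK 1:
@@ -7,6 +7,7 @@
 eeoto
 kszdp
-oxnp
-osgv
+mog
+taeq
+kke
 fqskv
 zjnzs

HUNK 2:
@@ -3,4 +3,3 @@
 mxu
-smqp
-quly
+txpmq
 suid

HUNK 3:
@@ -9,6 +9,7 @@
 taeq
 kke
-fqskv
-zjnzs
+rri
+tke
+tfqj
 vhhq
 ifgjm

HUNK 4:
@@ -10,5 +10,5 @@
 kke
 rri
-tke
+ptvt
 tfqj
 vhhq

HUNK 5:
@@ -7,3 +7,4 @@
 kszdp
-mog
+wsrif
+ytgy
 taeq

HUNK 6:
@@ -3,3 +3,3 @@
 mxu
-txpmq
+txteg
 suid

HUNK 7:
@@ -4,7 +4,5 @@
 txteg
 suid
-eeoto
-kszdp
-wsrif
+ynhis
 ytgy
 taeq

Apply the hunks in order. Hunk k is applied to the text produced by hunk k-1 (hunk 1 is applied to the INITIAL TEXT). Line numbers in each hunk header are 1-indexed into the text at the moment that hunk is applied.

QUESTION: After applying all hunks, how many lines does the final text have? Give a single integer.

Answer: 14

Derivation:
Hunk 1: at line 7 remove [oxnp,osgv] add [mog,taeq,kke] -> 15 lines: plnzb mbqm mxu smqp quly suid eeoto kszdp mog taeq kke fqskv zjnzs vhhq ifgjm
Hunk 2: at line 3 remove [smqp,quly] add [txpmq] -> 14 lines: plnzb mbqm mxu txpmq suid eeoto kszdp mog taeq kke fqskv zjnzs vhhq ifgjm
Hunk 3: at line 9 remove [fqskv,zjnzs] add [rri,tke,tfqj] -> 15 lines: plnzb mbqm mxu txpmq suid eeoto kszdp mog taeq kke rri tke tfqj vhhq ifgjm
Hunk 4: at line 10 remove [tke] add [ptvt] -> 15 lines: plnzb mbqm mxu txpmq suid eeoto kszdp mog taeq kke rri ptvt tfqj vhhq ifgjm
Hunk 5: at line 7 remove [mog] add [wsrif,ytgy] -> 16 lines: plnzb mbqm mxu txpmq suid eeoto kszdp wsrif ytgy taeq kke rri ptvt tfqj vhhq ifgjm
Hunk 6: at line 3 remove [txpmq] add [txteg] -> 16 lines: plnzb mbqm mxu txteg suid eeoto kszdp wsrif ytgy taeq kke rri ptvt tfqj vhhq ifgjm
Hunk 7: at line 4 remove [eeoto,kszdp,wsrif] add [ynhis] -> 14 lines: plnzb mbqm mxu txteg suid ynhis ytgy taeq kke rri ptvt tfqj vhhq ifgjm
Final line count: 14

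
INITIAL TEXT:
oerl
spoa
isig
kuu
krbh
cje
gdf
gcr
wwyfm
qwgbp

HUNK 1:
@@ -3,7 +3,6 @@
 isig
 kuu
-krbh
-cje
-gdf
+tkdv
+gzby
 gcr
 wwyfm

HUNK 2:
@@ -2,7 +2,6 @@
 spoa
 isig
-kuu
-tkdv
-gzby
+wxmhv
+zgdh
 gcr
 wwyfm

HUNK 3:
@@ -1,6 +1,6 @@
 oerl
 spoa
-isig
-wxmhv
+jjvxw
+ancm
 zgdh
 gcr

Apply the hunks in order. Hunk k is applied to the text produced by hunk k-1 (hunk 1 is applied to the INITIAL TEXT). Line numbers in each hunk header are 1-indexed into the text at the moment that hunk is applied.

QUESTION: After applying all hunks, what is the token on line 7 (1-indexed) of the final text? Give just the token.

Answer: wwyfm

Derivation:
Hunk 1: at line 3 remove [krbh,cje,gdf] add [tkdv,gzby] -> 9 lines: oerl spoa isig kuu tkdv gzby gcr wwyfm qwgbp
Hunk 2: at line 2 remove [kuu,tkdv,gzby] add [wxmhv,zgdh] -> 8 lines: oerl spoa isig wxmhv zgdh gcr wwyfm qwgbp
Hunk 3: at line 1 remove [isig,wxmhv] add [jjvxw,ancm] -> 8 lines: oerl spoa jjvxw ancm zgdh gcr wwyfm qwgbp
Final line 7: wwyfm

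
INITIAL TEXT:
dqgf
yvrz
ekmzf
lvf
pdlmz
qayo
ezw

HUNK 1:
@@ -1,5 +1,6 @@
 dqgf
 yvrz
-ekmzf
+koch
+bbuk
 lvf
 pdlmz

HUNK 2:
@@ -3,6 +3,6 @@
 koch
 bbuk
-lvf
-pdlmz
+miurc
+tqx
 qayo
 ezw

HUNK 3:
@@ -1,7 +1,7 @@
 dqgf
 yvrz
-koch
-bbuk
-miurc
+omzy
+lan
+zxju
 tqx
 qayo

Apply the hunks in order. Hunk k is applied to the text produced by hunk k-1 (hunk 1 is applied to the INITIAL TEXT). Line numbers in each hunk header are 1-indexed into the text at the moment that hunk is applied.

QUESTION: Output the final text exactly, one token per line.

Hunk 1: at line 1 remove [ekmzf] add [koch,bbuk] -> 8 lines: dqgf yvrz koch bbuk lvf pdlmz qayo ezw
Hunk 2: at line 3 remove [lvf,pdlmz] add [miurc,tqx] -> 8 lines: dqgf yvrz koch bbuk miurc tqx qayo ezw
Hunk 3: at line 1 remove [koch,bbuk,miurc] add [omzy,lan,zxju] -> 8 lines: dqgf yvrz omzy lan zxju tqx qayo ezw

Answer: dqgf
yvrz
omzy
lan
zxju
tqx
qayo
ezw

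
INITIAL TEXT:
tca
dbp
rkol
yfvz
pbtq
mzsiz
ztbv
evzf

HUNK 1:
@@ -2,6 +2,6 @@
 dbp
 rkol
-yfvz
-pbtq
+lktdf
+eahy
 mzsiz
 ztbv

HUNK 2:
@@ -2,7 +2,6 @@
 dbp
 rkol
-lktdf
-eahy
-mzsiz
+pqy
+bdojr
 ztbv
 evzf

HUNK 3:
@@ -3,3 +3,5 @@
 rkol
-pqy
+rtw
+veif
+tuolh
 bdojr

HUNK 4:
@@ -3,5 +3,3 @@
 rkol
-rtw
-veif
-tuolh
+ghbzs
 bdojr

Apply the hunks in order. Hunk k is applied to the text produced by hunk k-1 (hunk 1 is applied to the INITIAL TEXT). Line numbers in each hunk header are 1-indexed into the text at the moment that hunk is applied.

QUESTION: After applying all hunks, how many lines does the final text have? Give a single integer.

Answer: 7

Derivation:
Hunk 1: at line 2 remove [yfvz,pbtq] add [lktdf,eahy] -> 8 lines: tca dbp rkol lktdf eahy mzsiz ztbv evzf
Hunk 2: at line 2 remove [lktdf,eahy,mzsiz] add [pqy,bdojr] -> 7 lines: tca dbp rkol pqy bdojr ztbv evzf
Hunk 3: at line 3 remove [pqy] add [rtw,veif,tuolh] -> 9 lines: tca dbp rkol rtw veif tuolh bdojr ztbv evzf
Hunk 4: at line 3 remove [rtw,veif,tuolh] add [ghbzs] -> 7 lines: tca dbp rkol ghbzs bdojr ztbv evzf
Final line count: 7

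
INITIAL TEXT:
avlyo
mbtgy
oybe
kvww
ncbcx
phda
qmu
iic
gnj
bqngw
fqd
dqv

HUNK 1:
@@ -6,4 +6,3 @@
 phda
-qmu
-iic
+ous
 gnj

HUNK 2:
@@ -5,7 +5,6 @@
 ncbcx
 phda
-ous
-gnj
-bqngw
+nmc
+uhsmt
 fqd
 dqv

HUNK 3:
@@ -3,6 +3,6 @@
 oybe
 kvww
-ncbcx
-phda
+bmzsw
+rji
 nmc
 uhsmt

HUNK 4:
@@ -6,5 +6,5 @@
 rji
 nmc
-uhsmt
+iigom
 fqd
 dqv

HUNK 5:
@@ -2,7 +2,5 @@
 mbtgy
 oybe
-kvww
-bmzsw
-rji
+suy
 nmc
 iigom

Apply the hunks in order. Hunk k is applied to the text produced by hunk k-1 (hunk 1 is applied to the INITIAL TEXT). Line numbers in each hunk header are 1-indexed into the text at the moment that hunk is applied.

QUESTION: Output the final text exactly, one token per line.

Hunk 1: at line 6 remove [qmu,iic] add [ous] -> 11 lines: avlyo mbtgy oybe kvww ncbcx phda ous gnj bqngw fqd dqv
Hunk 2: at line 5 remove [ous,gnj,bqngw] add [nmc,uhsmt] -> 10 lines: avlyo mbtgy oybe kvww ncbcx phda nmc uhsmt fqd dqv
Hunk 3: at line 3 remove [ncbcx,phda] add [bmzsw,rji] -> 10 lines: avlyo mbtgy oybe kvww bmzsw rji nmc uhsmt fqd dqv
Hunk 4: at line 6 remove [uhsmt] add [iigom] -> 10 lines: avlyo mbtgy oybe kvww bmzsw rji nmc iigom fqd dqv
Hunk 5: at line 2 remove [kvww,bmzsw,rji] add [suy] -> 8 lines: avlyo mbtgy oybe suy nmc iigom fqd dqv

Answer: avlyo
mbtgy
oybe
suy
nmc
iigom
fqd
dqv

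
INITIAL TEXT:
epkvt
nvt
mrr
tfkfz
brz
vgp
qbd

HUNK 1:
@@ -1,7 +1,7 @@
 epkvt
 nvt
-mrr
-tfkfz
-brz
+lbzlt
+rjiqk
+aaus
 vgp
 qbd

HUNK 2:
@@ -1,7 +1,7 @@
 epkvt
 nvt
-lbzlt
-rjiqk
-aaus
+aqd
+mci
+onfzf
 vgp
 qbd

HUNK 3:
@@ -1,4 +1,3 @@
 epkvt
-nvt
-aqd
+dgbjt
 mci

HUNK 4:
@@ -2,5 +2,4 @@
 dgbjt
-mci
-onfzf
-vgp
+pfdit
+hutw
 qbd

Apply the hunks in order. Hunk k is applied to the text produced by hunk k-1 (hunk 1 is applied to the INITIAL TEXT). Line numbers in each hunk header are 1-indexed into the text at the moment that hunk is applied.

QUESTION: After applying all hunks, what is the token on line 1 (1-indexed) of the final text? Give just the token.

Hunk 1: at line 1 remove [mrr,tfkfz,brz] add [lbzlt,rjiqk,aaus] -> 7 lines: epkvt nvt lbzlt rjiqk aaus vgp qbd
Hunk 2: at line 1 remove [lbzlt,rjiqk,aaus] add [aqd,mci,onfzf] -> 7 lines: epkvt nvt aqd mci onfzf vgp qbd
Hunk 3: at line 1 remove [nvt,aqd] add [dgbjt] -> 6 lines: epkvt dgbjt mci onfzf vgp qbd
Hunk 4: at line 2 remove [mci,onfzf,vgp] add [pfdit,hutw] -> 5 lines: epkvt dgbjt pfdit hutw qbd
Final line 1: epkvt

Answer: epkvt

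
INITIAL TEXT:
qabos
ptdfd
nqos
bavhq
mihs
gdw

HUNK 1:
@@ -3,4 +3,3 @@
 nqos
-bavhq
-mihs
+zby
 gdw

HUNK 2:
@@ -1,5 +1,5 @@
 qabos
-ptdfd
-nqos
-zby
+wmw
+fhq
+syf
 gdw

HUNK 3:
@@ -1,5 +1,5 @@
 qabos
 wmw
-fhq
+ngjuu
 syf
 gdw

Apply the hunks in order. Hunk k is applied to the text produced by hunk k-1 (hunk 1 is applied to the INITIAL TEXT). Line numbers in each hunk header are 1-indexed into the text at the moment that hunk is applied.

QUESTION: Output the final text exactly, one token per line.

Hunk 1: at line 3 remove [bavhq,mihs] add [zby] -> 5 lines: qabos ptdfd nqos zby gdw
Hunk 2: at line 1 remove [ptdfd,nqos,zby] add [wmw,fhq,syf] -> 5 lines: qabos wmw fhq syf gdw
Hunk 3: at line 1 remove [fhq] add [ngjuu] -> 5 lines: qabos wmw ngjuu syf gdw

Answer: qabos
wmw
ngjuu
syf
gdw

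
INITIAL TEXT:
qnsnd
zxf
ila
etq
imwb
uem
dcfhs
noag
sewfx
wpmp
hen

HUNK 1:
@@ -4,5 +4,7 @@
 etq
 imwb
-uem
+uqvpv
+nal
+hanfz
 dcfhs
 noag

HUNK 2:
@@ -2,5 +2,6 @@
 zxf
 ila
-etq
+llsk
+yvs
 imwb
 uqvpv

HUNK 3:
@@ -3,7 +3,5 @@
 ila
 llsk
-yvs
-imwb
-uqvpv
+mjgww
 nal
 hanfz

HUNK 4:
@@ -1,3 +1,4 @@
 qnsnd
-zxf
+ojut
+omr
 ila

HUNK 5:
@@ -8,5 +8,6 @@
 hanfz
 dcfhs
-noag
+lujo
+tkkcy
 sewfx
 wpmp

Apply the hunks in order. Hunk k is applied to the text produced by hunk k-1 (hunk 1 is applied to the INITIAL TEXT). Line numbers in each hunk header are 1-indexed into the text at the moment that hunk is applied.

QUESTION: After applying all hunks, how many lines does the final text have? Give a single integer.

Answer: 14

Derivation:
Hunk 1: at line 4 remove [uem] add [uqvpv,nal,hanfz] -> 13 lines: qnsnd zxf ila etq imwb uqvpv nal hanfz dcfhs noag sewfx wpmp hen
Hunk 2: at line 2 remove [etq] add [llsk,yvs] -> 14 lines: qnsnd zxf ila llsk yvs imwb uqvpv nal hanfz dcfhs noag sewfx wpmp hen
Hunk 3: at line 3 remove [yvs,imwb,uqvpv] add [mjgww] -> 12 lines: qnsnd zxf ila llsk mjgww nal hanfz dcfhs noag sewfx wpmp hen
Hunk 4: at line 1 remove [zxf] add [ojut,omr] -> 13 lines: qnsnd ojut omr ila llsk mjgww nal hanfz dcfhs noag sewfx wpmp hen
Hunk 5: at line 8 remove [noag] add [lujo,tkkcy] -> 14 lines: qnsnd ojut omr ila llsk mjgww nal hanfz dcfhs lujo tkkcy sewfx wpmp hen
Final line count: 14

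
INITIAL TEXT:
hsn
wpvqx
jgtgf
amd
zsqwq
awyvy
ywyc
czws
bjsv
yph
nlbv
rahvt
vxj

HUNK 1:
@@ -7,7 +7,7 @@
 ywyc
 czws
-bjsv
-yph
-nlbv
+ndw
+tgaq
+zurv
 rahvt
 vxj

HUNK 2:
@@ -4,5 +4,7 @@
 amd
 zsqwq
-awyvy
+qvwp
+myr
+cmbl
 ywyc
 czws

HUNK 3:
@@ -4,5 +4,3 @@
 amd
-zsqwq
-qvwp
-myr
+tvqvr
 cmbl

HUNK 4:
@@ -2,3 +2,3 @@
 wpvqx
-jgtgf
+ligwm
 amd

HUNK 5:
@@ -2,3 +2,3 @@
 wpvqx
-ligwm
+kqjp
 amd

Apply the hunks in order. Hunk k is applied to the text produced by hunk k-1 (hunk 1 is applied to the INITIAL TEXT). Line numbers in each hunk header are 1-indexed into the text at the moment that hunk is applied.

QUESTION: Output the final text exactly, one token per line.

Answer: hsn
wpvqx
kqjp
amd
tvqvr
cmbl
ywyc
czws
ndw
tgaq
zurv
rahvt
vxj

Derivation:
Hunk 1: at line 7 remove [bjsv,yph,nlbv] add [ndw,tgaq,zurv] -> 13 lines: hsn wpvqx jgtgf amd zsqwq awyvy ywyc czws ndw tgaq zurv rahvt vxj
Hunk 2: at line 4 remove [awyvy] add [qvwp,myr,cmbl] -> 15 lines: hsn wpvqx jgtgf amd zsqwq qvwp myr cmbl ywyc czws ndw tgaq zurv rahvt vxj
Hunk 3: at line 4 remove [zsqwq,qvwp,myr] add [tvqvr] -> 13 lines: hsn wpvqx jgtgf amd tvqvr cmbl ywyc czws ndw tgaq zurv rahvt vxj
Hunk 4: at line 2 remove [jgtgf] add [ligwm] -> 13 lines: hsn wpvqx ligwm amd tvqvr cmbl ywyc czws ndw tgaq zurv rahvt vxj
Hunk 5: at line 2 remove [ligwm] add [kqjp] -> 13 lines: hsn wpvqx kqjp amd tvqvr cmbl ywyc czws ndw tgaq zurv rahvt vxj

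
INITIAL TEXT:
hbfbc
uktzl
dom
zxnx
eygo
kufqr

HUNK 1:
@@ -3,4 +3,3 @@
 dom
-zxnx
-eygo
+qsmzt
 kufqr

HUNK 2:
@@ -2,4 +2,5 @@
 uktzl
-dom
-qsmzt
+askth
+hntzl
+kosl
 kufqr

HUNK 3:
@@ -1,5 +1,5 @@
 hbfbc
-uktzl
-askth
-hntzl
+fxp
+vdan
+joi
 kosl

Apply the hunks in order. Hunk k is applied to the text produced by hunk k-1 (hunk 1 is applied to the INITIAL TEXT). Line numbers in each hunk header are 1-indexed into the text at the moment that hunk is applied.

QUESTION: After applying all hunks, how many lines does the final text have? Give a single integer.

Hunk 1: at line 3 remove [zxnx,eygo] add [qsmzt] -> 5 lines: hbfbc uktzl dom qsmzt kufqr
Hunk 2: at line 2 remove [dom,qsmzt] add [askth,hntzl,kosl] -> 6 lines: hbfbc uktzl askth hntzl kosl kufqr
Hunk 3: at line 1 remove [uktzl,askth,hntzl] add [fxp,vdan,joi] -> 6 lines: hbfbc fxp vdan joi kosl kufqr
Final line count: 6

Answer: 6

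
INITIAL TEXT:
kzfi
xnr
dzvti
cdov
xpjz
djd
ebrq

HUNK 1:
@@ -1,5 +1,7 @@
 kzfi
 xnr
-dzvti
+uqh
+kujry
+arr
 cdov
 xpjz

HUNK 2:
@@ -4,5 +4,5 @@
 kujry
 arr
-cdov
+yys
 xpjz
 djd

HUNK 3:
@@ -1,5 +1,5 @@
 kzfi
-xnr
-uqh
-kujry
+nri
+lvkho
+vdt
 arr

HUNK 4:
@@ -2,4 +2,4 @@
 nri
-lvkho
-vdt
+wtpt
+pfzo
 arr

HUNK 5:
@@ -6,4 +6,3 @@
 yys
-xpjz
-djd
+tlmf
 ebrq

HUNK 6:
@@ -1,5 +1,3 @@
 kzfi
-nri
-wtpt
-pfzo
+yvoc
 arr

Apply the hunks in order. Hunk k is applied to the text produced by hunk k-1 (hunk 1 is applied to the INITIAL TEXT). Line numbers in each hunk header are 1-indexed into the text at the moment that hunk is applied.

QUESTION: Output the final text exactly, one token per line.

Hunk 1: at line 1 remove [dzvti] add [uqh,kujry,arr] -> 9 lines: kzfi xnr uqh kujry arr cdov xpjz djd ebrq
Hunk 2: at line 4 remove [cdov] add [yys] -> 9 lines: kzfi xnr uqh kujry arr yys xpjz djd ebrq
Hunk 3: at line 1 remove [xnr,uqh,kujry] add [nri,lvkho,vdt] -> 9 lines: kzfi nri lvkho vdt arr yys xpjz djd ebrq
Hunk 4: at line 2 remove [lvkho,vdt] add [wtpt,pfzo] -> 9 lines: kzfi nri wtpt pfzo arr yys xpjz djd ebrq
Hunk 5: at line 6 remove [xpjz,djd] add [tlmf] -> 8 lines: kzfi nri wtpt pfzo arr yys tlmf ebrq
Hunk 6: at line 1 remove [nri,wtpt,pfzo] add [yvoc] -> 6 lines: kzfi yvoc arr yys tlmf ebrq

Answer: kzfi
yvoc
arr
yys
tlmf
ebrq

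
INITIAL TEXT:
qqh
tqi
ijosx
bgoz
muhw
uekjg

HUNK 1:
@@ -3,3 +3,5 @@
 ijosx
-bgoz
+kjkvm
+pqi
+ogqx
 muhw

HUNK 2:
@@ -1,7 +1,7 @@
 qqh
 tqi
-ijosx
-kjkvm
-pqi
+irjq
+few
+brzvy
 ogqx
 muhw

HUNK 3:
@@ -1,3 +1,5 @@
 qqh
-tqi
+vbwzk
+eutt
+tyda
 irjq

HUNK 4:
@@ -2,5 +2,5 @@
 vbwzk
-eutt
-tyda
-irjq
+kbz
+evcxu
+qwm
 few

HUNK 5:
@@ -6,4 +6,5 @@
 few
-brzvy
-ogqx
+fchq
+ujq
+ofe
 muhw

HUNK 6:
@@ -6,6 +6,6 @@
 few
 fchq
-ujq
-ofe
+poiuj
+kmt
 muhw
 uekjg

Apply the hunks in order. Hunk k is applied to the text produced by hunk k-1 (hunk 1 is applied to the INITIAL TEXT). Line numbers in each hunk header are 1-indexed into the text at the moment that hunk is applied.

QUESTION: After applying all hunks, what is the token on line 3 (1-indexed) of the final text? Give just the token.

Answer: kbz

Derivation:
Hunk 1: at line 3 remove [bgoz] add [kjkvm,pqi,ogqx] -> 8 lines: qqh tqi ijosx kjkvm pqi ogqx muhw uekjg
Hunk 2: at line 1 remove [ijosx,kjkvm,pqi] add [irjq,few,brzvy] -> 8 lines: qqh tqi irjq few brzvy ogqx muhw uekjg
Hunk 3: at line 1 remove [tqi] add [vbwzk,eutt,tyda] -> 10 lines: qqh vbwzk eutt tyda irjq few brzvy ogqx muhw uekjg
Hunk 4: at line 2 remove [eutt,tyda,irjq] add [kbz,evcxu,qwm] -> 10 lines: qqh vbwzk kbz evcxu qwm few brzvy ogqx muhw uekjg
Hunk 5: at line 6 remove [brzvy,ogqx] add [fchq,ujq,ofe] -> 11 lines: qqh vbwzk kbz evcxu qwm few fchq ujq ofe muhw uekjg
Hunk 6: at line 6 remove [ujq,ofe] add [poiuj,kmt] -> 11 lines: qqh vbwzk kbz evcxu qwm few fchq poiuj kmt muhw uekjg
Final line 3: kbz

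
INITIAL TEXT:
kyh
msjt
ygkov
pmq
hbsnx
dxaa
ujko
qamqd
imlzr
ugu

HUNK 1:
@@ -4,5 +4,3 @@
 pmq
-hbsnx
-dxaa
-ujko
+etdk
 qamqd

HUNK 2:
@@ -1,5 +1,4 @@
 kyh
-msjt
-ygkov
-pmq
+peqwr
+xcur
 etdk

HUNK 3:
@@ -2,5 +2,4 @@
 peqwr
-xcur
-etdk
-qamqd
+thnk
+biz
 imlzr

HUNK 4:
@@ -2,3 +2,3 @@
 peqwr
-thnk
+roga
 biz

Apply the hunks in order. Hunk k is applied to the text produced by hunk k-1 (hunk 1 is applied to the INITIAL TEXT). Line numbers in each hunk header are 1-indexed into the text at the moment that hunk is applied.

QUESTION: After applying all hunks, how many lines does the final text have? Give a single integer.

Hunk 1: at line 4 remove [hbsnx,dxaa,ujko] add [etdk] -> 8 lines: kyh msjt ygkov pmq etdk qamqd imlzr ugu
Hunk 2: at line 1 remove [msjt,ygkov,pmq] add [peqwr,xcur] -> 7 lines: kyh peqwr xcur etdk qamqd imlzr ugu
Hunk 3: at line 2 remove [xcur,etdk,qamqd] add [thnk,biz] -> 6 lines: kyh peqwr thnk biz imlzr ugu
Hunk 4: at line 2 remove [thnk] add [roga] -> 6 lines: kyh peqwr roga biz imlzr ugu
Final line count: 6

Answer: 6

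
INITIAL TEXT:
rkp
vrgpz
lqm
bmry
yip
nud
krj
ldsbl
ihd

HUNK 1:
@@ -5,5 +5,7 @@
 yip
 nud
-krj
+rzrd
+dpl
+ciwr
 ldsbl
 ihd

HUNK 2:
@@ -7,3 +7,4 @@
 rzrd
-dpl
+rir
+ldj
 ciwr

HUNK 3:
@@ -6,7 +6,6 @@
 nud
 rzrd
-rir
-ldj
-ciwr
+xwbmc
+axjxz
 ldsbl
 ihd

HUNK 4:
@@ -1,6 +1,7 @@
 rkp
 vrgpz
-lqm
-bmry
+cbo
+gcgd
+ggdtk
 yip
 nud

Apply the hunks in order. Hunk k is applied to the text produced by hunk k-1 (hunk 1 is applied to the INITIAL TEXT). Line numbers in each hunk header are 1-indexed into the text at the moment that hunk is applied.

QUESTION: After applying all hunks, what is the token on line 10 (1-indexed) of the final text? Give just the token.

Hunk 1: at line 5 remove [krj] add [rzrd,dpl,ciwr] -> 11 lines: rkp vrgpz lqm bmry yip nud rzrd dpl ciwr ldsbl ihd
Hunk 2: at line 7 remove [dpl] add [rir,ldj] -> 12 lines: rkp vrgpz lqm bmry yip nud rzrd rir ldj ciwr ldsbl ihd
Hunk 3: at line 6 remove [rir,ldj,ciwr] add [xwbmc,axjxz] -> 11 lines: rkp vrgpz lqm bmry yip nud rzrd xwbmc axjxz ldsbl ihd
Hunk 4: at line 1 remove [lqm,bmry] add [cbo,gcgd,ggdtk] -> 12 lines: rkp vrgpz cbo gcgd ggdtk yip nud rzrd xwbmc axjxz ldsbl ihd
Final line 10: axjxz

Answer: axjxz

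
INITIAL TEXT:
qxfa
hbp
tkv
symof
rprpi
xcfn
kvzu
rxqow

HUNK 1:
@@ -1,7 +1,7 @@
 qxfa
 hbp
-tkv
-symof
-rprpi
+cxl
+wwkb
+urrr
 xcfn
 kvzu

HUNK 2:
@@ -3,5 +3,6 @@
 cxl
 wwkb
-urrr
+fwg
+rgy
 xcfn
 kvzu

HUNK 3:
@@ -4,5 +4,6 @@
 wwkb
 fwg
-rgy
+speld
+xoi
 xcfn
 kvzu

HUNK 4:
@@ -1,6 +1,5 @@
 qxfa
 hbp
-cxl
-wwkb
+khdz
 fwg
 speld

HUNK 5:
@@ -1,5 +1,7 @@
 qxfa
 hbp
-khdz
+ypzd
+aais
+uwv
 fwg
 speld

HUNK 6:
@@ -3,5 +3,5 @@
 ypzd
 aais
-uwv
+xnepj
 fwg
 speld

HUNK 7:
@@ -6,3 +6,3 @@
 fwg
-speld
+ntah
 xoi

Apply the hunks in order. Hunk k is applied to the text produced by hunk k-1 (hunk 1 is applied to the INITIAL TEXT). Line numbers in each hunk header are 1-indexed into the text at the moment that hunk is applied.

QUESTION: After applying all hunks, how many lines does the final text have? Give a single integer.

Hunk 1: at line 1 remove [tkv,symof,rprpi] add [cxl,wwkb,urrr] -> 8 lines: qxfa hbp cxl wwkb urrr xcfn kvzu rxqow
Hunk 2: at line 3 remove [urrr] add [fwg,rgy] -> 9 lines: qxfa hbp cxl wwkb fwg rgy xcfn kvzu rxqow
Hunk 3: at line 4 remove [rgy] add [speld,xoi] -> 10 lines: qxfa hbp cxl wwkb fwg speld xoi xcfn kvzu rxqow
Hunk 4: at line 1 remove [cxl,wwkb] add [khdz] -> 9 lines: qxfa hbp khdz fwg speld xoi xcfn kvzu rxqow
Hunk 5: at line 1 remove [khdz] add [ypzd,aais,uwv] -> 11 lines: qxfa hbp ypzd aais uwv fwg speld xoi xcfn kvzu rxqow
Hunk 6: at line 3 remove [uwv] add [xnepj] -> 11 lines: qxfa hbp ypzd aais xnepj fwg speld xoi xcfn kvzu rxqow
Hunk 7: at line 6 remove [speld] add [ntah] -> 11 lines: qxfa hbp ypzd aais xnepj fwg ntah xoi xcfn kvzu rxqow
Final line count: 11

Answer: 11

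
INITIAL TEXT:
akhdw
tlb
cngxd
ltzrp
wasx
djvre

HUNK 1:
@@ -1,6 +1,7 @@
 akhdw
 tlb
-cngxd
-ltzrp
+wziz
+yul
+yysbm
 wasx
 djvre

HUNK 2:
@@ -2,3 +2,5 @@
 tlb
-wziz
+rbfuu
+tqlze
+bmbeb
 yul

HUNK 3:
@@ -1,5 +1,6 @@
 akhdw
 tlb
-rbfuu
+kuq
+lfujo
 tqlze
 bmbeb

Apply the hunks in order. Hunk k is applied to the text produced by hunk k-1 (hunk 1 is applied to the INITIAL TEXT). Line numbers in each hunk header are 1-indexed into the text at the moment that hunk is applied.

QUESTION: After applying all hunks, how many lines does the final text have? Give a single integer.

Answer: 10

Derivation:
Hunk 1: at line 1 remove [cngxd,ltzrp] add [wziz,yul,yysbm] -> 7 lines: akhdw tlb wziz yul yysbm wasx djvre
Hunk 2: at line 2 remove [wziz] add [rbfuu,tqlze,bmbeb] -> 9 lines: akhdw tlb rbfuu tqlze bmbeb yul yysbm wasx djvre
Hunk 3: at line 1 remove [rbfuu] add [kuq,lfujo] -> 10 lines: akhdw tlb kuq lfujo tqlze bmbeb yul yysbm wasx djvre
Final line count: 10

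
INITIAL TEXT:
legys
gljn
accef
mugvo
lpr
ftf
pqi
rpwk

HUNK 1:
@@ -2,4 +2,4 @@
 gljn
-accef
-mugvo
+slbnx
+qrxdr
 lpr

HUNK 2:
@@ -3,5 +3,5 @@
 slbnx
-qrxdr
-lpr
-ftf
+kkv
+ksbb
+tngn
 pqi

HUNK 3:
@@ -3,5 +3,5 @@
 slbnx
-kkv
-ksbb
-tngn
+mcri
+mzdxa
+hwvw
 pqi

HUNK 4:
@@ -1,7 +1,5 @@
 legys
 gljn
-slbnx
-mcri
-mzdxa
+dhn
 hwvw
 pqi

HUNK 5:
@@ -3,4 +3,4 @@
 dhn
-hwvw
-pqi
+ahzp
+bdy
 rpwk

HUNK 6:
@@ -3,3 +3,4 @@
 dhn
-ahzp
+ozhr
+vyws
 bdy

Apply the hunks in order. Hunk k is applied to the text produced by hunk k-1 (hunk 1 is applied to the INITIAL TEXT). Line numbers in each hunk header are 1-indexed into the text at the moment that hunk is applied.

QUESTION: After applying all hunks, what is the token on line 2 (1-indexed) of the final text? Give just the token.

Hunk 1: at line 2 remove [accef,mugvo] add [slbnx,qrxdr] -> 8 lines: legys gljn slbnx qrxdr lpr ftf pqi rpwk
Hunk 2: at line 3 remove [qrxdr,lpr,ftf] add [kkv,ksbb,tngn] -> 8 lines: legys gljn slbnx kkv ksbb tngn pqi rpwk
Hunk 3: at line 3 remove [kkv,ksbb,tngn] add [mcri,mzdxa,hwvw] -> 8 lines: legys gljn slbnx mcri mzdxa hwvw pqi rpwk
Hunk 4: at line 1 remove [slbnx,mcri,mzdxa] add [dhn] -> 6 lines: legys gljn dhn hwvw pqi rpwk
Hunk 5: at line 3 remove [hwvw,pqi] add [ahzp,bdy] -> 6 lines: legys gljn dhn ahzp bdy rpwk
Hunk 6: at line 3 remove [ahzp] add [ozhr,vyws] -> 7 lines: legys gljn dhn ozhr vyws bdy rpwk
Final line 2: gljn

Answer: gljn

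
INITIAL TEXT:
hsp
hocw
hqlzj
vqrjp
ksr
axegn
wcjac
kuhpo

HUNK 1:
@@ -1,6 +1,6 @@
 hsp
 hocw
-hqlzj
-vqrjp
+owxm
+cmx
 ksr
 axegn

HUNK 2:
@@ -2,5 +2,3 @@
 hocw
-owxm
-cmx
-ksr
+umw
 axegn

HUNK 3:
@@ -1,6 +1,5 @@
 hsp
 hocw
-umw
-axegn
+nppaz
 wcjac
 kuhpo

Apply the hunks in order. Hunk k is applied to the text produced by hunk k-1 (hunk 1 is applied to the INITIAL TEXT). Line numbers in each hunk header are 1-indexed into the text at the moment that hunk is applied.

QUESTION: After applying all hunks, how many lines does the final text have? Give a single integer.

Answer: 5

Derivation:
Hunk 1: at line 1 remove [hqlzj,vqrjp] add [owxm,cmx] -> 8 lines: hsp hocw owxm cmx ksr axegn wcjac kuhpo
Hunk 2: at line 2 remove [owxm,cmx,ksr] add [umw] -> 6 lines: hsp hocw umw axegn wcjac kuhpo
Hunk 3: at line 1 remove [umw,axegn] add [nppaz] -> 5 lines: hsp hocw nppaz wcjac kuhpo
Final line count: 5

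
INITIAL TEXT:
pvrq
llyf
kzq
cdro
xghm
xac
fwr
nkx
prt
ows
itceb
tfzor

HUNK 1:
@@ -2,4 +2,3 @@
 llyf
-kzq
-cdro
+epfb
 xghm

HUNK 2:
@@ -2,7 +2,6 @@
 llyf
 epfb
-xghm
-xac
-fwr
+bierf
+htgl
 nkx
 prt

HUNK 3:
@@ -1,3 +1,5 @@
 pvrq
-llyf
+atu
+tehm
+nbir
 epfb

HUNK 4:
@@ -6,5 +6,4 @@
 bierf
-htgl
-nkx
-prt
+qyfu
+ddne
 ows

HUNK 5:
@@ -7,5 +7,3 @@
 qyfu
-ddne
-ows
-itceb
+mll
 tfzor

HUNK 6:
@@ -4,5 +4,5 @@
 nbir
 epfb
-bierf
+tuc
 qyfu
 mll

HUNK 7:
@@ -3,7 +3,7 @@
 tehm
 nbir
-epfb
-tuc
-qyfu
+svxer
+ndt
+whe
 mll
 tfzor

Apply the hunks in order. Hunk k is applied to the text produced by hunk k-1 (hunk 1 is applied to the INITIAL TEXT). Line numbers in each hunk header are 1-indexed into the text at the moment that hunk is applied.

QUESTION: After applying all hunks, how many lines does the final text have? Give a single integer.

Answer: 9

Derivation:
Hunk 1: at line 2 remove [kzq,cdro] add [epfb] -> 11 lines: pvrq llyf epfb xghm xac fwr nkx prt ows itceb tfzor
Hunk 2: at line 2 remove [xghm,xac,fwr] add [bierf,htgl] -> 10 lines: pvrq llyf epfb bierf htgl nkx prt ows itceb tfzor
Hunk 3: at line 1 remove [llyf] add [atu,tehm,nbir] -> 12 lines: pvrq atu tehm nbir epfb bierf htgl nkx prt ows itceb tfzor
Hunk 4: at line 6 remove [htgl,nkx,prt] add [qyfu,ddne] -> 11 lines: pvrq atu tehm nbir epfb bierf qyfu ddne ows itceb tfzor
Hunk 5: at line 7 remove [ddne,ows,itceb] add [mll] -> 9 lines: pvrq atu tehm nbir epfb bierf qyfu mll tfzor
Hunk 6: at line 4 remove [bierf] add [tuc] -> 9 lines: pvrq atu tehm nbir epfb tuc qyfu mll tfzor
Hunk 7: at line 3 remove [epfb,tuc,qyfu] add [svxer,ndt,whe] -> 9 lines: pvrq atu tehm nbir svxer ndt whe mll tfzor
Final line count: 9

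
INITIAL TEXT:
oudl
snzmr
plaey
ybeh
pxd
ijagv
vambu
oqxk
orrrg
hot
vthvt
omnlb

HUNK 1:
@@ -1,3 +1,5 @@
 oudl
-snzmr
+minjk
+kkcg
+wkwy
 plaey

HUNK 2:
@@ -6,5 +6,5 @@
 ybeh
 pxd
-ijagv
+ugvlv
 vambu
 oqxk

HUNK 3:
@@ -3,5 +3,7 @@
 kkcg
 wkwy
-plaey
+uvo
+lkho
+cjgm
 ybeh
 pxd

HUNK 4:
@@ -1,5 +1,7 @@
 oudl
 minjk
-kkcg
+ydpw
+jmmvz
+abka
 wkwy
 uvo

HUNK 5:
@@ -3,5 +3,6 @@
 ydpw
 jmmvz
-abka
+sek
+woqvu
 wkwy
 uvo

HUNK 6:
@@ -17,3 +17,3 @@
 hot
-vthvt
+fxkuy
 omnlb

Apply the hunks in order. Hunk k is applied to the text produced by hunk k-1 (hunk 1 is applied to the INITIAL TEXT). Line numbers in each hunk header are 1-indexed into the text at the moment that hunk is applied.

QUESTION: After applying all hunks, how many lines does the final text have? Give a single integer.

Answer: 19

Derivation:
Hunk 1: at line 1 remove [snzmr] add [minjk,kkcg,wkwy] -> 14 lines: oudl minjk kkcg wkwy plaey ybeh pxd ijagv vambu oqxk orrrg hot vthvt omnlb
Hunk 2: at line 6 remove [ijagv] add [ugvlv] -> 14 lines: oudl minjk kkcg wkwy plaey ybeh pxd ugvlv vambu oqxk orrrg hot vthvt omnlb
Hunk 3: at line 3 remove [plaey] add [uvo,lkho,cjgm] -> 16 lines: oudl minjk kkcg wkwy uvo lkho cjgm ybeh pxd ugvlv vambu oqxk orrrg hot vthvt omnlb
Hunk 4: at line 1 remove [kkcg] add [ydpw,jmmvz,abka] -> 18 lines: oudl minjk ydpw jmmvz abka wkwy uvo lkho cjgm ybeh pxd ugvlv vambu oqxk orrrg hot vthvt omnlb
Hunk 5: at line 3 remove [abka] add [sek,woqvu] -> 19 lines: oudl minjk ydpw jmmvz sek woqvu wkwy uvo lkho cjgm ybeh pxd ugvlv vambu oqxk orrrg hot vthvt omnlb
Hunk 6: at line 17 remove [vthvt] add [fxkuy] -> 19 lines: oudl minjk ydpw jmmvz sek woqvu wkwy uvo lkho cjgm ybeh pxd ugvlv vambu oqxk orrrg hot fxkuy omnlb
Final line count: 19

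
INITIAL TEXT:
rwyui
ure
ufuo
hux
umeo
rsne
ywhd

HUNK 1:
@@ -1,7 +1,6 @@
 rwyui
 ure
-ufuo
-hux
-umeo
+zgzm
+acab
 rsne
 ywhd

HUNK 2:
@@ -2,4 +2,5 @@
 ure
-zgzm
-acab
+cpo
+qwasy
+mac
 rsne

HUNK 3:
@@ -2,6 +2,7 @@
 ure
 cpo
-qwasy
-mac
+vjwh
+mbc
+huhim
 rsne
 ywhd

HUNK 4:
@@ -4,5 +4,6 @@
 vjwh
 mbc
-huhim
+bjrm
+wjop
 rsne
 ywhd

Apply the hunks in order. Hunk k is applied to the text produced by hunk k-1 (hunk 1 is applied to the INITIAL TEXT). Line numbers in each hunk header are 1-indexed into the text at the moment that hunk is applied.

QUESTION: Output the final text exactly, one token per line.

Answer: rwyui
ure
cpo
vjwh
mbc
bjrm
wjop
rsne
ywhd

Derivation:
Hunk 1: at line 1 remove [ufuo,hux,umeo] add [zgzm,acab] -> 6 lines: rwyui ure zgzm acab rsne ywhd
Hunk 2: at line 2 remove [zgzm,acab] add [cpo,qwasy,mac] -> 7 lines: rwyui ure cpo qwasy mac rsne ywhd
Hunk 3: at line 2 remove [qwasy,mac] add [vjwh,mbc,huhim] -> 8 lines: rwyui ure cpo vjwh mbc huhim rsne ywhd
Hunk 4: at line 4 remove [huhim] add [bjrm,wjop] -> 9 lines: rwyui ure cpo vjwh mbc bjrm wjop rsne ywhd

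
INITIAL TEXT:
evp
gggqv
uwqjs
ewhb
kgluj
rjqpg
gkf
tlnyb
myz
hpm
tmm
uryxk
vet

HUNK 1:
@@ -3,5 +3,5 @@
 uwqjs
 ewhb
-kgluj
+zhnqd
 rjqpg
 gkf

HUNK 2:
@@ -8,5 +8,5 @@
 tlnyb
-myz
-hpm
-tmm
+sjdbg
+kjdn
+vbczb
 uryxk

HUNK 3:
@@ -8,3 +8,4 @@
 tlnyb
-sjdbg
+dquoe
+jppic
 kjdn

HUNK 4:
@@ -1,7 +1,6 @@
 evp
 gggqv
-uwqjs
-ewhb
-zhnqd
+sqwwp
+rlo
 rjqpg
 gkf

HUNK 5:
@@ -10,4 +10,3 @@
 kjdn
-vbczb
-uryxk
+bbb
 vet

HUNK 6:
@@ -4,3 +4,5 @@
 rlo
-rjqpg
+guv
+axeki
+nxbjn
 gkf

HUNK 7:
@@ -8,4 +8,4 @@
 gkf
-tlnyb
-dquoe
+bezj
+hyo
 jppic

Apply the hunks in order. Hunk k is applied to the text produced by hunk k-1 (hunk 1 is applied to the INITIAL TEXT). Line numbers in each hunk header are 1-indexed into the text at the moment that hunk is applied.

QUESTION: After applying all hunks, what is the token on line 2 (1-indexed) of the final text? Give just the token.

Answer: gggqv

Derivation:
Hunk 1: at line 3 remove [kgluj] add [zhnqd] -> 13 lines: evp gggqv uwqjs ewhb zhnqd rjqpg gkf tlnyb myz hpm tmm uryxk vet
Hunk 2: at line 8 remove [myz,hpm,tmm] add [sjdbg,kjdn,vbczb] -> 13 lines: evp gggqv uwqjs ewhb zhnqd rjqpg gkf tlnyb sjdbg kjdn vbczb uryxk vet
Hunk 3: at line 8 remove [sjdbg] add [dquoe,jppic] -> 14 lines: evp gggqv uwqjs ewhb zhnqd rjqpg gkf tlnyb dquoe jppic kjdn vbczb uryxk vet
Hunk 4: at line 1 remove [uwqjs,ewhb,zhnqd] add [sqwwp,rlo] -> 13 lines: evp gggqv sqwwp rlo rjqpg gkf tlnyb dquoe jppic kjdn vbczb uryxk vet
Hunk 5: at line 10 remove [vbczb,uryxk] add [bbb] -> 12 lines: evp gggqv sqwwp rlo rjqpg gkf tlnyb dquoe jppic kjdn bbb vet
Hunk 6: at line 4 remove [rjqpg] add [guv,axeki,nxbjn] -> 14 lines: evp gggqv sqwwp rlo guv axeki nxbjn gkf tlnyb dquoe jppic kjdn bbb vet
Hunk 7: at line 8 remove [tlnyb,dquoe] add [bezj,hyo] -> 14 lines: evp gggqv sqwwp rlo guv axeki nxbjn gkf bezj hyo jppic kjdn bbb vet
Final line 2: gggqv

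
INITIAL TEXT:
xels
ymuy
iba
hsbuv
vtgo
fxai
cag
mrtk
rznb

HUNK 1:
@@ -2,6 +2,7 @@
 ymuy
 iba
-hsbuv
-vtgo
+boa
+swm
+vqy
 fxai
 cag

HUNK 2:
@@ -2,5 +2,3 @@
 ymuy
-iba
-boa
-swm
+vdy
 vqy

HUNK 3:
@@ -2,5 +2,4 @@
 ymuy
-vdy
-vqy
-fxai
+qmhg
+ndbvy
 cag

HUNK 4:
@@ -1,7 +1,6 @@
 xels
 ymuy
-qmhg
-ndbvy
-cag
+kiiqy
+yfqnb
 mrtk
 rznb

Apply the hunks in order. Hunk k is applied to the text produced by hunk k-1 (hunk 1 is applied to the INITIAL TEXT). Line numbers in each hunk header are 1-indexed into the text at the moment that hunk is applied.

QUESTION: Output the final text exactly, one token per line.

Answer: xels
ymuy
kiiqy
yfqnb
mrtk
rznb

Derivation:
Hunk 1: at line 2 remove [hsbuv,vtgo] add [boa,swm,vqy] -> 10 lines: xels ymuy iba boa swm vqy fxai cag mrtk rznb
Hunk 2: at line 2 remove [iba,boa,swm] add [vdy] -> 8 lines: xels ymuy vdy vqy fxai cag mrtk rznb
Hunk 3: at line 2 remove [vdy,vqy,fxai] add [qmhg,ndbvy] -> 7 lines: xels ymuy qmhg ndbvy cag mrtk rznb
Hunk 4: at line 1 remove [qmhg,ndbvy,cag] add [kiiqy,yfqnb] -> 6 lines: xels ymuy kiiqy yfqnb mrtk rznb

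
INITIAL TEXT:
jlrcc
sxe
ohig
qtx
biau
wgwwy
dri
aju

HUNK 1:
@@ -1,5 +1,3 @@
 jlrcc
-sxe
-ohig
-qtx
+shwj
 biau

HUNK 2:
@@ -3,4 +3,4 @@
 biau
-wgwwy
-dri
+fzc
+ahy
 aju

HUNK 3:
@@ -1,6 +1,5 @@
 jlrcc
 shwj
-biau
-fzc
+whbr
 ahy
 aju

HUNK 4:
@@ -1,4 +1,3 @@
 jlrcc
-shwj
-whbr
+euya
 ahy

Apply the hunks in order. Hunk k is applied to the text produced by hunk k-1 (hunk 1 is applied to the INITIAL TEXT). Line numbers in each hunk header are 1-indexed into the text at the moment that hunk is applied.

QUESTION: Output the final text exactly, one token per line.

Hunk 1: at line 1 remove [sxe,ohig,qtx] add [shwj] -> 6 lines: jlrcc shwj biau wgwwy dri aju
Hunk 2: at line 3 remove [wgwwy,dri] add [fzc,ahy] -> 6 lines: jlrcc shwj biau fzc ahy aju
Hunk 3: at line 1 remove [biau,fzc] add [whbr] -> 5 lines: jlrcc shwj whbr ahy aju
Hunk 4: at line 1 remove [shwj,whbr] add [euya] -> 4 lines: jlrcc euya ahy aju

Answer: jlrcc
euya
ahy
aju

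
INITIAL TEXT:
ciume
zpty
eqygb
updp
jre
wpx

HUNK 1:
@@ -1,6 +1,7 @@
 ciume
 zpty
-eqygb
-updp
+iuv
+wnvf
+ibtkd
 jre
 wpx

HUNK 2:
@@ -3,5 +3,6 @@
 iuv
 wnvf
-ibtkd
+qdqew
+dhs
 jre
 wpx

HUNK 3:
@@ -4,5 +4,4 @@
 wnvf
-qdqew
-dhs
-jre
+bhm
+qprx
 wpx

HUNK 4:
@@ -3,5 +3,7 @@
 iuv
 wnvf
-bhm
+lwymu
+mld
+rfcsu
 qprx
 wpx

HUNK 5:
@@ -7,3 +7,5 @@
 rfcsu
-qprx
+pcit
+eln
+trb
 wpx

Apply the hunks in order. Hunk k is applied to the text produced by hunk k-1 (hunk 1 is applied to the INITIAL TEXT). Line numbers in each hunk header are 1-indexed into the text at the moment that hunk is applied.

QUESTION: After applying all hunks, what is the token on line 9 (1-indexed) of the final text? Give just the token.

Hunk 1: at line 1 remove [eqygb,updp] add [iuv,wnvf,ibtkd] -> 7 lines: ciume zpty iuv wnvf ibtkd jre wpx
Hunk 2: at line 3 remove [ibtkd] add [qdqew,dhs] -> 8 lines: ciume zpty iuv wnvf qdqew dhs jre wpx
Hunk 3: at line 4 remove [qdqew,dhs,jre] add [bhm,qprx] -> 7 lines: ciume zpty iuv wnvf bhm qprx wpx
Hunk 4: at line 3 remove [bhm] add [lwymu,mld,rfcsu] -> 9 lines: ciume zpty iuv wnvf lwymu mld rfcsu qprx wpx
Hunk 5: at line 7 remove [qprx] add [pcit,eln,trb] -> 11 lines: ciume zpty iuv wnvf lwymu mld rfcsu pcit eln trb wpx
Final line 9: eln

Answer: eln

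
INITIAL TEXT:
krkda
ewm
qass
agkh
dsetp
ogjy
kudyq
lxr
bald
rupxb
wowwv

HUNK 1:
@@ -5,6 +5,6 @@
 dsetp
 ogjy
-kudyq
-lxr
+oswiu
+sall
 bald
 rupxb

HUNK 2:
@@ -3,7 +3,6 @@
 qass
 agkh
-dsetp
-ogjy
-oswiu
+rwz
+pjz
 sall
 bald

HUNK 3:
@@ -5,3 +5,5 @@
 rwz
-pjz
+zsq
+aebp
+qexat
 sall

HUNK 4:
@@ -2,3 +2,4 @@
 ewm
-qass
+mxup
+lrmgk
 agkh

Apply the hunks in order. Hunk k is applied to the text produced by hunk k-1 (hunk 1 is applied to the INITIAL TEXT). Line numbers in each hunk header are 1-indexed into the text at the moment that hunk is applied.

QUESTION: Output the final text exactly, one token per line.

Answer: krkda
ewm
mxup
lrmgk
agkh
rwz
zsq
aebp
qexat
sall
bald
rupxb
wowwv

Derivation:
Hunk 1: at line 5 remove [kudyq,lxr] add [oswiu,sall] -> 11 lines: krkda ewm qass agkh dsetp ogjy oswiu sall bald rupxb wowwv
Hunk 2: at line 3 remove [dsetp,ogjy,oswiu] add [rwz,pjz] -> 10 lines: krkda ewm qass agkh rwz pjz sall bald rupxb wowwv
Hunk 3: at line 5 remove [pjz] add [zsq,aebp,qexat] -> 12 lines: krkda ewm qass agkh rwz zsq aebp qexat sall bald rupxb wowwv
Hunk 4: at line 2 remove [qass] add [mxup,lrmgk] -> 13 lines: krkda ewm mxup lrmgk agkh rwz zsq aebp qexat sall bald rupxb wowwv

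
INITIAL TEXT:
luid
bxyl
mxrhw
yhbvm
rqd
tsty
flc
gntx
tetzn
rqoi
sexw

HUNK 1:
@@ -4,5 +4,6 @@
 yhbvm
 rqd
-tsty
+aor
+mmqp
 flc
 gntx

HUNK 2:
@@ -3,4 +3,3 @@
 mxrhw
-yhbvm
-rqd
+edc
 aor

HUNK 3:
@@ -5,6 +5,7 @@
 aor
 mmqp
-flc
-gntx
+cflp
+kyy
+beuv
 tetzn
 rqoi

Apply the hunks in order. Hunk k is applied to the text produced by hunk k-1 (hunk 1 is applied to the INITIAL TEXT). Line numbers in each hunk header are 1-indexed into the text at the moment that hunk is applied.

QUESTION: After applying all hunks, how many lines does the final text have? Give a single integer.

Hunk 1: at line 4 remove [tsty] add [aor,mmqp] -> 12 lines: luid bxyl mxrhw yhbvm rqd aor mmqp flc gntx tetzn rqoi sexw
Hunk 2: at line 3 remove [yhbvm,rqd] add [edc] -> 11 lines: luid bxyl mxrhw edc aor mmqp flc gntx tetzn rqoi sexw
Hunk 3: at line 5 remove [flc,gntx] add [cflp,kyy,beuv] -> 12 lines: luid bxyl mxrhw edc aor mmqp cflp kyy beuv tetzn rqoi sexw
Final line count: 12

Answer: 12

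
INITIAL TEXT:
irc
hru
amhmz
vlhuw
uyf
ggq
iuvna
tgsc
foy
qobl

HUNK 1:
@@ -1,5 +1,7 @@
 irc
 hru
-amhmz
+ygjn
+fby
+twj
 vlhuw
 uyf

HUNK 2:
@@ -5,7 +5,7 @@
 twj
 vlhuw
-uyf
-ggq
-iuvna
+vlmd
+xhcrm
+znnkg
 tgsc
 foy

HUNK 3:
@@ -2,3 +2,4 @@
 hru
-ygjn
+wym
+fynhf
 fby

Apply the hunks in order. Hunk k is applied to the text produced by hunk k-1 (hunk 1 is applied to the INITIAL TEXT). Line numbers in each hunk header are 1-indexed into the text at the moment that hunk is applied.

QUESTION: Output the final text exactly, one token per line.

Answer: irc
hru
wym
fynhf
fby
twj
vlhuw
vlmd
xhcrm
znnkg
tgsc
foy
qobl

Derivation:
Hunk 1: at line 1 remove [amhmz] add [ygjn,fby,twj] -> 12 lines: irc hru ygjn fby twj vlhuw uyf ggq iuvna tgsc foy qobl
Hunk 2: at line 5 remove [uyf,ggq,iuvna] add [vlmd,xhcrm,znnkg] -> 12 lines: irc hru ygjn fby twj vlhuw vlmd xhcrm znnkg tgsc foy qobl
Hunk 3: at line 2 remove [ygjn] add [wym,fynhf] -> 13 lines: irc hru wym fynhf fby twj vlhuw vlmd xhcrm znnkg tgsc foy qobl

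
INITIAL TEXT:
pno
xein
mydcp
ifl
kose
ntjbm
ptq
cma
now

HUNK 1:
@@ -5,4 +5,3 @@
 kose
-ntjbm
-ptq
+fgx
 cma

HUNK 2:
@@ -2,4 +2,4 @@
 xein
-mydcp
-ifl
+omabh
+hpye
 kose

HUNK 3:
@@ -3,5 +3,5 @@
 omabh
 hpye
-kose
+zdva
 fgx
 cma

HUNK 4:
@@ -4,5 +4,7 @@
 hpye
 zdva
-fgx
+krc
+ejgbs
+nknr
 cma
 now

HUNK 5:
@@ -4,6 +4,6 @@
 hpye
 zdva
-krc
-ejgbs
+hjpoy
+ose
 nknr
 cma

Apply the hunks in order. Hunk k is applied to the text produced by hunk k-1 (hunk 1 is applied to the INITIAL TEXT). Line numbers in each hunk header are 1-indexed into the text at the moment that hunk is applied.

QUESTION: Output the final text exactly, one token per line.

Hunk 1: at line 5 remove [ntjbm,ptq] add [fgx] -> 8 lines: pno xein mydcp ifl kose fgx cma now
Hunk 2: at line 2 remove [mydcp,ifl] add [omabh,hpye] -> 8 lines: pno xein omabh hpye kose fgx cma now
Hunk 3: at line 3 remove [kose] add [zdva] -> 8 lines: pno xein omabh hpye zdva fgx cma now
Hunk 4: at line 4 remove [fgx] add [krc,ejgbs,nknr] -> 10 lines: pno xein omabh hpye zdva krc ejgbs nknr cma now
Hunk 5: at line 4 remove [krc,ejgbs] add [hjpoy,ose] -> 10 lines: pno xein omabh hpye zdva hjpoy ose nknr cma now

Answer: pno
xein
omabh
hpye
zdva
hjpoy
ose
nknr
cma
now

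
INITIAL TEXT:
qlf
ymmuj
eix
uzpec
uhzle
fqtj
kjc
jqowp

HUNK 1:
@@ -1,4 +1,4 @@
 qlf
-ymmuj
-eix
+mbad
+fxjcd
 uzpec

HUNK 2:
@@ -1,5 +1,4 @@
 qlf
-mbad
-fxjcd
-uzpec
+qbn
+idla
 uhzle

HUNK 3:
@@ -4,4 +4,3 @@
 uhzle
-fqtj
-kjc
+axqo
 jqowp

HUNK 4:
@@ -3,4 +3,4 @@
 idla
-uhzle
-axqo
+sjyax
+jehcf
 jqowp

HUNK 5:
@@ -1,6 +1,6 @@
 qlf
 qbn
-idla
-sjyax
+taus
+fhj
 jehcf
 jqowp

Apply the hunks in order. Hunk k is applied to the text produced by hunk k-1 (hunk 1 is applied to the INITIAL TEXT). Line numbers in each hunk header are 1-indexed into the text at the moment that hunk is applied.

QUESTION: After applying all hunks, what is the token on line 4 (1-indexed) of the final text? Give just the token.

Answer: fhj

Derivation:
Hunk 1: at line 1 remove [ymmuj,eix] add [mbad,fxjcd] -> 8 lines: qlf mbad fxjcd uzpec uhzle fqtj kjc jqowp
Hunk 2: at line 1 remove [mbad,fxjcd,uzpec] add [qbn,idla] -> 7 lines: qlf qbn idla uhzle fqtj kjc jqowp
Hunk 3: at line 4 remove [fqtj,kjc] add [axqo] -> 6 lines: qlf qbn idla uhzle axqo jqowp
Hunk 4: at line 3 remove [uhzle,axqo] add [sjyax,jehcf] -> 6 lines: qlf qbn idla sjyax jehcf jqowp
Hunk 5: at line 1 remove [idla,sjyax] add [taus,fhj] -> 6 lines: qlf qbn taus fhj jehcf jqowp
Final line 4: fhj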